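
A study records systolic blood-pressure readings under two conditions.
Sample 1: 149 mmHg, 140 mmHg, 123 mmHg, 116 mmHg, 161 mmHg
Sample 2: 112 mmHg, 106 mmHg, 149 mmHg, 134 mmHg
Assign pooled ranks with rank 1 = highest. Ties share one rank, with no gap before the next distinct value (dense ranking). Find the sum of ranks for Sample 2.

Sorted (descending): 161, 149, 149, 140, 134, 123, 116, 112, 106
The 2 values of 149 share dense rank 2.
Remaining distinct values take the next consecutive integers.
Sample 2 values → pooled ranks: 112→7, 106→8, 149→2, 134→4
Rank sum = 7 + 8 + 2 + 4 = 21

21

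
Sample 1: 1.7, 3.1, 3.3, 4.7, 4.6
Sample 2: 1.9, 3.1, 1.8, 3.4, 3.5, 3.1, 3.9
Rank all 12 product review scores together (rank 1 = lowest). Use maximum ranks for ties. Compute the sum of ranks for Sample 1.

Sorted (ascending): 1.7, 1.8, 1.9, 3.1, 3.1, 3.1, 3.3, 3.4, 3.5, 3.9, 4.6, 4.7
The 3 values of 3.1 occupy positions 4–6 → each gets rank 6.
Sample 1 values → pooled ranks: 1.7→1, 3.1→6, 3.3→7, 4.7→12, 4.6→11
Rank sum = 1 + 6 + 7 + 12 + 11 = 37

37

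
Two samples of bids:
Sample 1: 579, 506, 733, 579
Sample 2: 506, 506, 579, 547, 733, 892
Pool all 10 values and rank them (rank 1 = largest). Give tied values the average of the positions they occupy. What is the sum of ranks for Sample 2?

33.5

Sorted (descending): 892, 733, 733, 579, 579, 579, 547, 506, 506, 506
The 2 values of 733 occupy positions 2–3 → average rank (2+3)/2 = 2.5.
The 3 values of 579 occupy positions 4–6 → average rank 5.
The 3 values of 506 occupy positions 8–10 → average rank 9.
Sample 2 values → pooled ranks: 506→9, 506→9, 579→5, 547→7, 733→2.5, 892→1
Rank sum = 9 + 9 + 5 + 7 + 2.5 + 1 = 33.5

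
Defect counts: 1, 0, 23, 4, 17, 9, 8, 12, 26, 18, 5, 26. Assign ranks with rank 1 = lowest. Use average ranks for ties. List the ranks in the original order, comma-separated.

Sorted (ascending): 0, 1, 4, 5, 8, 9, 12, 17, 18, 23, 26, 26
The 2 values of 26 occupy positions 11–12 → average rank (11+12)/2 = 11.5.

2, 1, 10, 3, 8, 6, 5, 7, 11.5, 9, 4, 11.5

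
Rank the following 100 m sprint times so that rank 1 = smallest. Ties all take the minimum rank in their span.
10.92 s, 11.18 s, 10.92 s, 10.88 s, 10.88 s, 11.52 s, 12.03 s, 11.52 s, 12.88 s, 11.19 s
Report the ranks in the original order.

3, 5, 3, 1, 1, 7, 9, 7, 10, 6

Sorted (ascending): 10.88, 10.88, 10.92, 10.92, 11.18, 11.19, 11.52, 11.52, 12.03, 12.88
The 2 values of 10.88 occupy positions 1–2 → each gets rank 1.
The 2 values of 10.92 occupy positions 3–4 → each gets rank 3.
The 2 values of 11.52 occupy positions 7–8 → each gets rank 7.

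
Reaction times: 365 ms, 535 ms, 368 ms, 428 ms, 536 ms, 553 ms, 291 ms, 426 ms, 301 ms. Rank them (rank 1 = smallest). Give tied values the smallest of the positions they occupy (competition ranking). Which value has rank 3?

Sorted (ascending): 291, 301, 365, 368, 426, 428, 535, 536, 553
No ties — each value takes its position as its rank.
Rank 3 → value 365.

365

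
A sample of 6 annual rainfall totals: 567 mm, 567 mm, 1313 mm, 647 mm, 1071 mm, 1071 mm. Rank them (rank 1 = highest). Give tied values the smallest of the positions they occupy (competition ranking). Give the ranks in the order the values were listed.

Sorted (descending): 1313, 1071, 1071, 647, 567, 567
The 2 values of 1071 occupy positions 2–3 → each gets rank 2.
The 2 values of 567 occupy positions 5–6 → each gets rank 5.

5, 5, 1, 4, 2, 2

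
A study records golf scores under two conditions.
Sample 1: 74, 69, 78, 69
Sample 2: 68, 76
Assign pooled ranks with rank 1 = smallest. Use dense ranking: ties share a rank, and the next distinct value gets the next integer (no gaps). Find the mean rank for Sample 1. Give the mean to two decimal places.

Sorted (ascending): 68, 69, 69, 74, 76, 78
The 2 values of 69 share dense rank 2.
Remaining distinct values take the next consecutive integers.
Sample 1 values → pooled ranks: 74→3, 69→2, 78→5, 69→2
Mean rank = (3 + 2 + 5 + 2) / 4 = 3.00

3.00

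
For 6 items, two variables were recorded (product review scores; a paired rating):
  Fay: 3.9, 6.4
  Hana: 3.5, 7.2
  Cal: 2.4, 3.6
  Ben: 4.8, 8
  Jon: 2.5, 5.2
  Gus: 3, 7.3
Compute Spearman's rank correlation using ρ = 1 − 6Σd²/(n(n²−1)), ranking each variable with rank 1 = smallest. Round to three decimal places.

Ranks of variable 1: 5, 4, 1, 6, 2, 3
Ranks of variable 2: 3, 4, 1, 6, 2, 5
d = r₁ − r₂: 2, 0, 0, 0, 0, -2
d²: 4, 0, 0, 0, 0, 4; Σd² = 8
ρ = 1 − 6·8/(6·35) = 1 − 48/210 = 0.771

0.771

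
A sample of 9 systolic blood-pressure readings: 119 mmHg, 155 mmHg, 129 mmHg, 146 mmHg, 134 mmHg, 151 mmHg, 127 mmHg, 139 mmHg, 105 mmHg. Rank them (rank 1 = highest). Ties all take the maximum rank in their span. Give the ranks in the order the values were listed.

8, 1, 6, 3, 5, 2, 7, 4, 9

Sorted (descending): 155, 151, 146, 139, 134, 129, 127, 119, 105
No ties — each value takes its position as its rank.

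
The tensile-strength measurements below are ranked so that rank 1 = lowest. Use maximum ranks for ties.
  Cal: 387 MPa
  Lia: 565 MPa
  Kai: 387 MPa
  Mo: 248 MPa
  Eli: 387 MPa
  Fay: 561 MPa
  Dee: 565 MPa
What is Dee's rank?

Sorted (ascending): 248, 387, 387, 387, 561, 565, 565
The 3 values of 387 occupy positions 2–4 → each gets rank 4.
The 2 values of 565 occupy positions 6–7 → each gets rank 7.
Dee has value 565 MPa → rank 7.

7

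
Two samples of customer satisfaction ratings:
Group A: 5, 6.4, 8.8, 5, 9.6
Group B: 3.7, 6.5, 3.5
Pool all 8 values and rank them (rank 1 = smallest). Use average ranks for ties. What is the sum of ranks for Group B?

9

Sorted (ascending): 3.5, 3.7, 5, 5, 6.4, 6.5, 8.8, 9.6
The 2 values of 5 occupy positions 3–4 → average rank (3+4)/2 = 3.5.
Group B values → pooled ranks: 3.7→2, 6.5→6, 3.5→1
Rank sum = 2 + 6 + 1 = 9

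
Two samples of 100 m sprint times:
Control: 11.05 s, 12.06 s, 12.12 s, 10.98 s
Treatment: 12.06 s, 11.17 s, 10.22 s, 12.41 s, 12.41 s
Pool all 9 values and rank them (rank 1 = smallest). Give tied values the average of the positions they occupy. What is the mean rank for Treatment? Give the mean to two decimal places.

5.50

Sorted (ascending): 10.22, 10.98, 11.05, 11.17, 12.06, 12.06, 12.12, 12.41, 12.41
The 2 values of 12.06 occupy positions 5–6 → average rank (5+6)/2 = 5.5.
The 2 values of 12.41 occupy positions 8–9 → average rank (8+9)/2 = 8.5.
Treatment values → pooled ranks: 12.06→5.5, 11.17→4, 10.22→1, 12.41→8.5, 12.41→8.5
Mean rank = (5.5 + 4 + 1 + 8.5 + 8.5) / 5 = 5.50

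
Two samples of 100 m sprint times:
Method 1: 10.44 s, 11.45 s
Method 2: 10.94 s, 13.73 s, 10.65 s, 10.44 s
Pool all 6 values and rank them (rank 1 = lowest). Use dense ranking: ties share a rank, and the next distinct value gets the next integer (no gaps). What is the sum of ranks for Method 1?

5

Sorted (ascending): 10.44, 10.44, 10.65, 10.94, 11.45, 13.73
The 2 values of 10.44 share dense rank 1.
Remaining distinct values take the next consecutive integers.
Method 1 values → pooled ranks: 10.44→1, 11.45→4
Rank sum = 1 + 4 = 5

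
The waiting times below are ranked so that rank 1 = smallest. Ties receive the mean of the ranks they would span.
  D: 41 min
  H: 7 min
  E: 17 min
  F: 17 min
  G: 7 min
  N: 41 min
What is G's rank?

1.5

Sorted (ascending): 7, 7, 17, 17, 41, 41
The 2 values of 7 occupy positions 1–2 → average rank (1+2)/2 = 1.5.
The 2 values of 17 occupy positions 3–4 → average rank (3+4)/2 = 3.5.
The 2 values of 41 occupy positions 5–6 → average rank (5+6)/2 = 5.5.
G has value 7 min → rank 1.5.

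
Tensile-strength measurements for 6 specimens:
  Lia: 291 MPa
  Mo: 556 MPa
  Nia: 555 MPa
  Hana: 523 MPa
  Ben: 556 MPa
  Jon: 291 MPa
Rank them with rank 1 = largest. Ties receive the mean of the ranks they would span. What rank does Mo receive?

1.5

Sorted (descending): 556, 556, 555, 523, 291, 291
The 2 values of 556 occupy positions 1–2 → average rank (1+2)/2 = 1.5.
The 2 values of 291 occupy positions 5–6 → average rank (5+6)/2 = 5.5.
Mo has value 556 MPa → rank 1.5.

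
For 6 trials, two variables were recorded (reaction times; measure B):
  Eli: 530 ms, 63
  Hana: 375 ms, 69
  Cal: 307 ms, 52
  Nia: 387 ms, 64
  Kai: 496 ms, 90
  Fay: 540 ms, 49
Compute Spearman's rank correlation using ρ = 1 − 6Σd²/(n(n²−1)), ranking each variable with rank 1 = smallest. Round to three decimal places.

Ranks of variable 1: 5, 2, 1, 3, 4, 6
Ranks of variable 2: 3, 5, 2, 4, 6, 1
d = r₁ − r₂: 2, -3, -1, -1, -2, 5
d²: 4, 9, 1, 1, 4, 25; Σd² = 44
ρ = 1 − 6·44/(6·35) = 1 − 264/210 = -0.257

-0.257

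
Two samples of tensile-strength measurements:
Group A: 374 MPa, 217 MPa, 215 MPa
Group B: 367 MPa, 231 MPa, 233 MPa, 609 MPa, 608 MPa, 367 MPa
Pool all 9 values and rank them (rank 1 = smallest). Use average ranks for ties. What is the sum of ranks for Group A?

10

Sorted (ascending): 215, 217, 231, 233, 367, 367, 374, 608, 609
The 2 values of 367 occupy positions 5–6 → average rank (5+6)/2 = 5.5.
Group A values → pooled ranks: 374→7, 217→2, 215→1
Rank sum = 7 + 2 + 1 = 10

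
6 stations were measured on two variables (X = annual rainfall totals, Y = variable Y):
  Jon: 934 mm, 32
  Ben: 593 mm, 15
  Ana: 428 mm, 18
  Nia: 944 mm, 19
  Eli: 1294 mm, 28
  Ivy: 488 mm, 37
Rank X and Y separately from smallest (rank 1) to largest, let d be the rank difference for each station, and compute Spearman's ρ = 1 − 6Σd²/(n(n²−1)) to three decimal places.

0.143

Ranks of variable 1: 4, 3, 1, 5, 6, 2
Ranks of variable 2: 5, 1, 2, 3, 4, 6
d = r₁ − r₂: -1, 2, -1, 2, 2, -4
d²: 1, 4, 1, 4, 4, 16; Σd² = 30
ρ = 1 − 6·30/(6·35) = 1 − 180/210 = 0.143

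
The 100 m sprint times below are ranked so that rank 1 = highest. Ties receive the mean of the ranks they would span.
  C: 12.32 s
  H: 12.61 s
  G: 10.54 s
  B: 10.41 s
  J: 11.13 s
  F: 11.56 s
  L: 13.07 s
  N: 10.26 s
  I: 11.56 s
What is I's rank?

4.5

Sorted (descending): 13.07, 12.61, 12.32, 11.56, 11.56, 11.13, 10.54, 10.41, 10.26
The 2 values of 11.56 occupy positions 4–5 → average rank (4+5)/2 = 4.5.
I has value 11.56 s → rank 4.5.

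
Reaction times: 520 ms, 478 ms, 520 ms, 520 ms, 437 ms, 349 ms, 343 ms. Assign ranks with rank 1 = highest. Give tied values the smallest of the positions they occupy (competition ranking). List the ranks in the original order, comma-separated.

1, 4, 1, 1, 5, 6, 7

Sorted (descending): 520, 520, 520, 478, 437, 349, 343
The 3 values of 520 occupy positions 1–3 → each gets rank 1.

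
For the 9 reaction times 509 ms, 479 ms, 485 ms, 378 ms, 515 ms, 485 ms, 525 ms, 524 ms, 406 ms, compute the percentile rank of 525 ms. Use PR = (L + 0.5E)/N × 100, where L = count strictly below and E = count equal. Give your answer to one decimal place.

94.4

N = 9.
Strictly below 525: 8. Equal to 525: 1.
PR = (8 + 0.5·1)/9 × 100 = 94.4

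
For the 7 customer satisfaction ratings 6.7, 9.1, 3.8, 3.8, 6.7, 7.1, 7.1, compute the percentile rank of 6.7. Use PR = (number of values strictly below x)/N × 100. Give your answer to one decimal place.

28.6

N = 7.
Strictly below 6.7: 2. Equal to 6.7: 2.
PR = 2/7 × 100 = 28.6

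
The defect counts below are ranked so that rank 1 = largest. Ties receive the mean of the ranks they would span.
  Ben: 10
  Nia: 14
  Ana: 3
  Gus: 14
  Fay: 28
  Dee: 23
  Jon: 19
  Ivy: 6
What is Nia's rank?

4.5

Sorted (descending): 28, 23, 19, 14, 14, 10, 6, 3
The 2 values of 14 occupy positions 4–5 → average rank (4+5)/2 = 4.5.
Nia has value 14 → rank 4.5.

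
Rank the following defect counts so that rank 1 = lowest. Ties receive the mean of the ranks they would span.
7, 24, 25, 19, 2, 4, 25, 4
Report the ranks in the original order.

4, 6, 7.5, 5, 1, 2.5, 7.5, 2.5

Sorted (ascending): 2, 4, 4, 7, 19, 24, 25, 25
The 2 values of 4 occupy positions 2–3 → average rank (2+3)/2 = 2.5.
The 2 values of 25 occupy positions 7–8 → average rank (7+8)/2 = 7.5.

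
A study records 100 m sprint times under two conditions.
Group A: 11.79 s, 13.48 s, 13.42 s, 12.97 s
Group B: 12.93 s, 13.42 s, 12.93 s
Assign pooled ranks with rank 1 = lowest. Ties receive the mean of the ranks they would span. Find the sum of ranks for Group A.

Sorted (ascending): 11.79, 12.93, 12.93, 12.97, 13.42, 13.42, 13.48
The 2 values of 12.93 occupy positions 2–3 → average rank (2+3)/2 = 2.5.
The 2 values of 13.42 occupy positions 5–6 → average rank (5+6)/2 = 5.5.
Group A values → pooled ranks: 11.79→1, 13.48→7, 13.42→5.5, 12.97→4
Rank sum = 1 + 7 + 5.5 + 4 = 17.5

17.5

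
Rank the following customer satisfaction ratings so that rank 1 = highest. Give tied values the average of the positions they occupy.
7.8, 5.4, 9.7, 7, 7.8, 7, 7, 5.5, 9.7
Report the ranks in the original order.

Sorted (descending): 9.7, 9.7, 7.8, 7.8, 7, 7, 7, 5.5, 5.4
The 2 values of 9.7 occupy positions 1–2 → average rank (1+2)/2 = 1.5.
The 2 values of 7.8 occupy positions 3–4 → average rank (3+4)/2 = 3.5.
The 3 values of 7 occupy positions 5–7 → average rank 6.

3.5, 9, 1.5, 6, 3.5, 6, 6, 8, 1.5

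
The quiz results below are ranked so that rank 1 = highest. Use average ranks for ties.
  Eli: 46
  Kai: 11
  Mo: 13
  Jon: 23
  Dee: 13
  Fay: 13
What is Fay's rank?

Sorted (descending): 46, 23, 13, 13, 13, 11
The 3 values of 13 occupy positions 3–5 → average rank 4.
Fay has value 13 → rank 4.

4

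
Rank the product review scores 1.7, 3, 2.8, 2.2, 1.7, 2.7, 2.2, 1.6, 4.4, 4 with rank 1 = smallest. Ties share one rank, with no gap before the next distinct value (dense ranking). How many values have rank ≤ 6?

Sorted (ascending): 1.6, 1.7, 1.7, 2.2, 2.2, 2.7, 2.8, 3, 4, 4.4
The 2 values of 1.7 share dense rank 2.
The 2 values of 2.2 share dense rank 3.
Remaining distinct values take the next consecutive integers.
Ranks ≤ 6: {1, 2, 2, 3, 3, 4, 5, 6} → 8 values.

8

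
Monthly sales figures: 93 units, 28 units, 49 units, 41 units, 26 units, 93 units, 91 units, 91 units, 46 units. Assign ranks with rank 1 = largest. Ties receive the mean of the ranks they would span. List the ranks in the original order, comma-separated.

Sorted (descending): 93, 93, 91, 91, 49, 46, 41, 28, 26
The 2 values of 93 occupy positions 1–2 → average rank (1+2)/2 = 1.5.
The 2 values of 91 occupy positions 3–4 → average rank (3+4)/2 = 3.5.

1.5, 8, 5, 7, 9, 1.5, 3.5, 3.5, 6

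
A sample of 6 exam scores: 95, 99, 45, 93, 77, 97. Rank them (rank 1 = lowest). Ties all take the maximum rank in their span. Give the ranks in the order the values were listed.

Sorted (ascending): 45, 77, 93, 95, 97, 99
No ties — each value takes its position as its rank.

4, 6, 1, 3, 2, 5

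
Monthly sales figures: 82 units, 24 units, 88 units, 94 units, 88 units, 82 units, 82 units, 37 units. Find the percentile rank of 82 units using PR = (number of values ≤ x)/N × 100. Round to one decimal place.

N = 8.
Strictly below 82: 2. Equal to 82: 3.
PR = 5/8 × 100 = 62.5

62.5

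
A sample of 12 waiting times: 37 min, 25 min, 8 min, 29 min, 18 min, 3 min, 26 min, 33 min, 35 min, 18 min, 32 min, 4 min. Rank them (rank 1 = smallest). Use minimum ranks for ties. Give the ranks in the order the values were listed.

12, 6, 3, 8, 4, 1, 7, 10, 11, 4, 9, 2

Sorted (ascending): 3, 4, 8, 18, 18, 25, 26, 29, 32, 33, 35, 37
The 2 values of 18 occupy positions 4–5 → each gets rank 4.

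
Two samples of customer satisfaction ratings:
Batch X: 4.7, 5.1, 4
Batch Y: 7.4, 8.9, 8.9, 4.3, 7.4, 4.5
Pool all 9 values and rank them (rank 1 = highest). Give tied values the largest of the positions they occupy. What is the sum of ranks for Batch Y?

27

Sorted (descending): 8.9, 8.9, 7.4, 7.4, 5.1, 4.7, 4.5, 4.3, 4
The 2 values of 8.9 occupy positions 1–2 → each gets rank 2.
The 2 values of 7.4 occupy positions 3–4 → each gets rank 4.
Batch Y values → pooled ranks: 7.4→4, 8.9→2, 8.9→2, 4.3→8, 7.4→4, 4.5→7
Rank sum = 4 + 2 + 2 + 8 + 4 + 7 = 27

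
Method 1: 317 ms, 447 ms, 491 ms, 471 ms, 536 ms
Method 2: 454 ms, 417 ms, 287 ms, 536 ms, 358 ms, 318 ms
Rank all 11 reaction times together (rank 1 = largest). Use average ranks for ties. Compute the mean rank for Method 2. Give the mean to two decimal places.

6.92

Sorted (descending): 536, 536, 491, 471, 454, 447, 417, 358, 318, 317, 287
The 2 values of 536 occupy positions 1–2 → average rank (1+2)/2 = 1.5.
Method 2 values → pooled ranks: 454→5, 417→7, 287→11, 536→1.5, 358→8, 318→9
Mean rank = (5 + 7 + 11 + 1.5 + 8 + 9) / 6 = 6.92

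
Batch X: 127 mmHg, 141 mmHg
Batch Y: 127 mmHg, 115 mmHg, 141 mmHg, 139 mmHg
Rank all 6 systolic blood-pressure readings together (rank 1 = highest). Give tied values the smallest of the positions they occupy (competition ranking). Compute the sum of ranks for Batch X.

Sorted (descending): 141, 141, 139, 127, 127, 115
The 2 values of 141 occupy positions 1–2 → each gets rank 1.
The 2 values of 127 occupy positions 4–5 → each gets rank 4.
Batch X values → pooled ranks: 127→4, 141→1
Rank sum = 4 + 1 = 5

5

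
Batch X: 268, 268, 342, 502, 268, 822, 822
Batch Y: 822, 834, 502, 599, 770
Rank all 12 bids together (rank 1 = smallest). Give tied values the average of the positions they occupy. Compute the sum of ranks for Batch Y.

42.5

Sorted (ascending): 268, 268, 268, 342, 502, 502, 599, 770, 822, 822, 822, 834
The 3 values of 268 occupy positions 1–3 → average rank 2.
The 2 values of 502 occupy positions 5–6 → average rank (5+6)/2 = 5.5.
The 3 values of 822 occupy positions 9–11 → average rank 10.
Batch Y values → pooled ranks: 822→10, 834→12, 502→5.5, 599→7, 770→8
Rank sum = 10 + 12 + 5.5 + 7 + 8 = 42.5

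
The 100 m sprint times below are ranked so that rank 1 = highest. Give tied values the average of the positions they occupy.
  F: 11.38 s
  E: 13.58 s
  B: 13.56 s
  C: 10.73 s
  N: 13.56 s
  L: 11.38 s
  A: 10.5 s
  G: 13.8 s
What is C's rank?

Sorted (descending): 13.8, 13.58, 13.56, 13.56, 11.38, 11.38, 10.73, 10.5
The 2 values of 13.56 occupy positions 3–4 → average rank (3+4)/2 = 3.5.
The 2 values of 11.38 occupy positions 5–6 → average rank (5+6)/2 = 5.5.
C has value 10.73 s → rank 7.

7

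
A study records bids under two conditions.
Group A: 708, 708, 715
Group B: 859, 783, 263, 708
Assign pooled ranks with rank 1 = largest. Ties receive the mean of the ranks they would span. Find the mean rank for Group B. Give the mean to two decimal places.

Sorted (descending): 859, 783, 715, 708, 708, 708, 263
The 3 values of 708 occupy positions 4–6 → average rank 5.
Group B values → pooled ranks: 859→1, 783→2, 263→7, 708→5
Mean rank = (1 + 2 + 7 + 5) / 4 = 3.75

3.75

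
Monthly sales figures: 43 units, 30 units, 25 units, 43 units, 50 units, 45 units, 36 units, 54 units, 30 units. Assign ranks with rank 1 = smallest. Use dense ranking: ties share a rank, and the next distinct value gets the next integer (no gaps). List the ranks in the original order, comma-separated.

Sorted (ascending): 25, 30, 30, 36, 43, 43, 45, 50, 54
The 2 values of 30 share dense rank 2.
The 2 values of 43 share dense rank 4.
Remaining distinct values take the next consecutive integers.

4, 2, 1, 4, 6, 5, 3, 7, 2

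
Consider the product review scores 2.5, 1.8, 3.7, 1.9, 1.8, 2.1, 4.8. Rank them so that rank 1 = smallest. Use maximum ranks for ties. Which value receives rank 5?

Sorted (ascending): 1.8, 1.8, 1.9, 2.1, 2.5, 3.7, 4.8
The 2 values of 1.8 occupy positions 1–2 → each gets rank 2.
Rank 5 → value 2.5.

2.5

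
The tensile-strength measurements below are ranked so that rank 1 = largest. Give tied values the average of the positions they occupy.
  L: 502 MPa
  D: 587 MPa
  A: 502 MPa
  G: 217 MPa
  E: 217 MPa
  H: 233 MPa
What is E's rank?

5.5

Sorted (descending): 587, 502, 502, 233, 217, 217
The 2 values of 502 occupy positions 2–3 → average rank (2+3)/2 = 2.5.
The 2 values of 217 occupy positions 5–6 → average rank (5+6)/2 = 5.5.
E has value 217 MPa → rank 5.5.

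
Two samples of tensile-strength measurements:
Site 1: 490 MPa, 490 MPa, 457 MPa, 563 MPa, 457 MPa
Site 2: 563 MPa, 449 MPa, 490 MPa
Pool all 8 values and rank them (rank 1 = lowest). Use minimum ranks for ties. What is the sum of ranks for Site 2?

Sorted (ascending): 449, 457, 457, 490, 490, 490, 563, 563
The 2 values of 457 occupy positions 2–3 → each gets rank 2.
The 3 values of 490 occupy positions 4–6 → each gets rank 4.
The 2 values of 563 occupy positions 7–8 → each gets rank 7.
Site 2 values → pooled ranks: 563→7, 449→1, 490→4
Rank sum = 7 + 1 + 4 = 12

12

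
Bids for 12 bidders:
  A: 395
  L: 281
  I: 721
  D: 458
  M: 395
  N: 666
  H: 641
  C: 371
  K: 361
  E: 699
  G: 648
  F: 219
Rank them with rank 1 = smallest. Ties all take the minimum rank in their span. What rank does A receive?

5

Sorted (ascending): 219, 281, 361, 371, 395, 395, 458, 641, 648, 666, 699, 721
The 2 values of 395 occupy positions 5–6 → each gets rank 5.
A has value 395 → rank 5.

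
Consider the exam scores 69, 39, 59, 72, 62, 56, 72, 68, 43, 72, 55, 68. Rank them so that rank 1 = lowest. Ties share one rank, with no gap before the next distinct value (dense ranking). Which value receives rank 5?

Sorted (ascending): 39, 43, 55, 56, 59, 62, 68, 68, 69, 72, 72, 72
The 2 values of 68 share dense rank 7.
The 3 values of 72 share dense rank 9.
Remaining distinct values take the next consecutive integers.
Rank 5 → value 59.

59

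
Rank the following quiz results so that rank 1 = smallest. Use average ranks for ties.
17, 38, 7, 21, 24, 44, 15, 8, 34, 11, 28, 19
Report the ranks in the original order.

Sorted (ascending): 7, 8, 11, 15, 17, 19, 21, 24, 28, 34, 38, 44
No ties — each value takes its position as its rank.

5, 11, 1, 7, 8, 12, 4, 2, 10, 3, 9, 6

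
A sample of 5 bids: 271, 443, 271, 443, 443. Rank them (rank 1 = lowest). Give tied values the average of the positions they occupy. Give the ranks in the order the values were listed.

Sorted (ascending): 271, 271, 443, 443, 443
The 2 values of 271 occupy positions 1–2 → average rank (1+2)/2 = 1.5.
The 3 values of 443 occupy positions 3–5 → average rank 4.

1.5, 4, 1.5, 4, 4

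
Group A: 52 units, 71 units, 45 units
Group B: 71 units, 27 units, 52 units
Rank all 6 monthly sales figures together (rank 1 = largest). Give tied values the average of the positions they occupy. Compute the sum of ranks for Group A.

10

Sorted (descending): 71, 71, 52, 52, 45, 27
The 2 values of 71 occupy positions 1–2 → average rank (1+2)/2 = 1.5.
The 2 values of 52 occupy positions 3–4 → average rank (3+4)/2 = 3.5.
Group A values → pooled ranks: 52→3.5, 71→1.5, 45→5
Rank sum = 3.5 + 1.5 + 5 = 10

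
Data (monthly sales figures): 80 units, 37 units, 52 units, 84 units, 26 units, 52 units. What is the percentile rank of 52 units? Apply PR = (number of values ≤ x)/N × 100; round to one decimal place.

66.7

N = 6.
Strictly below 52: 2. Equal to 52: 2.
PR = 4/6 × 100 = 66.7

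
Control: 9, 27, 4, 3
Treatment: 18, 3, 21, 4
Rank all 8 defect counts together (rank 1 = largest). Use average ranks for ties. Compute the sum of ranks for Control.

18

Sorted (descending): 27, 21, 18, 9, 4, 4, 3, 3
The 2 values of 4 occupy positions 5–6 → average rank (5+6)/2 = 5.5.
The 2 values of 3 occupy positions 7–8 → average rank (7+8)/2 = 7.5.
Control values → pooled ranks: 9→4, 27→1, 4→5.5, 3→7.5
Rank sum = 4 + 1 + 5.5 + 7.5 = 18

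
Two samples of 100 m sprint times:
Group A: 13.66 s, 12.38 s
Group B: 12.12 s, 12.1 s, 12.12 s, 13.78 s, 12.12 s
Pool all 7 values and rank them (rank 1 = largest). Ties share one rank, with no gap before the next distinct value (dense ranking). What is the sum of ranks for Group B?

18

Sorted (descending): 13.78, 13.66, 12.38, 12.12, 12.12, 12.12, 12.1
The 3 values of 12.12 share dense rank 4.
Remaining distinct values take the next consecutive integers.
Group B values → pooled ranks: 12.12→4, 12.1→5, 12.12→4, 13.78→1, 12.12→4
Rank sum = 4 + 5 + 4 + 1 + 4 = 18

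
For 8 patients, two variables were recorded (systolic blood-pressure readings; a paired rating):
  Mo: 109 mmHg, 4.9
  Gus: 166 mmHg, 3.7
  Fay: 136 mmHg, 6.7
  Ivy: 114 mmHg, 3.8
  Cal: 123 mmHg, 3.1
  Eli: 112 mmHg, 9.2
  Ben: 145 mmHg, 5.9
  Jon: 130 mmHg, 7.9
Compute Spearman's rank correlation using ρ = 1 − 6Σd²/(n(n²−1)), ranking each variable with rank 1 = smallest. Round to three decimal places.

Ranks of variable 1: 1, 8, 6, 3, 4, 2, 7, 5
Ranks of variable 2: 4, 2, 6, 3, 1, 8, 5, 7
d = r₁ − r₂: -3, 6, 0, 0, 3, -6, 2, -2
d²: 9, 36, 0, 0, 9, 36, 4, 4; Σd² = 98
ρ = 1 − 6·98/(8·63) = 1 − 588/504 = -0.167

-0.167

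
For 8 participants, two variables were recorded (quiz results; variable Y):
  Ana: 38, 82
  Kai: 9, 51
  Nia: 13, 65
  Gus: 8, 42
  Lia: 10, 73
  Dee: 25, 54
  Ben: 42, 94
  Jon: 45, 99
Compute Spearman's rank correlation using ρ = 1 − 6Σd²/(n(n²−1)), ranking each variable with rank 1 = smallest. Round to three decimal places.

0.905

Ranks of variable 1: 6, 2, 4, 1, 3, 5, 7, 8
Ranks of variable 2: 6, 2, 4, 1, 5, 3, 7, 8
d = r₁ − r₂: 0, 0, 0, 0, -2, 2, 0, 0
d²: 0, 0, 0, 0, 4, 4, 0, 0; Σd² = 8
ρ = 1 − 6·8/(8·63) = 1 − 48/504 = 0.905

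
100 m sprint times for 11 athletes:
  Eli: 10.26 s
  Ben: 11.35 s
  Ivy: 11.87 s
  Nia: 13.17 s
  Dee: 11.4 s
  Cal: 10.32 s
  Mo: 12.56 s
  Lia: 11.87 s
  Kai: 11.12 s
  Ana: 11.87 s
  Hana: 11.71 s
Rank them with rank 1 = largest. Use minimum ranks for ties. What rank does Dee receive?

7

Sorted (descending): 13.17, 12.56, 11.87, 11.87, 11.87, 11.71, 11.4, 11.35, 11.12, 10.32, 10.26
The 3 values of 11.87 occupy positions 3–5 → each gets rank 3.
Dee has value 11.4 s → rank 7.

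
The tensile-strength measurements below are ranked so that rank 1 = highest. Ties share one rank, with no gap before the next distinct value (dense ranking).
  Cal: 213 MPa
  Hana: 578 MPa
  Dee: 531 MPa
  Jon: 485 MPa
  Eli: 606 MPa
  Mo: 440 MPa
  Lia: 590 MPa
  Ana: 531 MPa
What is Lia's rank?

2

Sorted (descending): 606, 590, 578, 531, 531, 485, 440, 213
The 2 values of 531 share dense rank 4.
Remaining distinct values take the next consecutive integers.
Lia has value 590 MPa → rank 2.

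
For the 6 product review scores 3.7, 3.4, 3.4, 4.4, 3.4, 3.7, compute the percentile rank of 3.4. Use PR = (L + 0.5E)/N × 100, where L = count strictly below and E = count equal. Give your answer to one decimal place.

25.0

N = 6.
Strictly below 3.4: 0. Equal to 3.4: 3.
PR = (0 + 0.5·3)/6 × 100 = 25.0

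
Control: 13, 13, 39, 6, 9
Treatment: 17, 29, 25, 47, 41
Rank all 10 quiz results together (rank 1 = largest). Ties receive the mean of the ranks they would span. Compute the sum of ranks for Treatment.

18

Sorted (descending): 47, 41, 39, 29, 25, 17, 13, 13, 9, 6
The 2 values of 13 occupy positions 7–8 → average rank (7+8)/2 = 7.5.
Treatment values → pooled ranks: 17→6, 29→4, 25→5, 47→1, 41→2
Rank sum = 6 + 4 + 5 + 1 + 2 = 18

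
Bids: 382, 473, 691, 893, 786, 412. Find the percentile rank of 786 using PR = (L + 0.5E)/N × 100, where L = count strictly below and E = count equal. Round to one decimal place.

75.0

N = 6.
Strictly below 786: 4. Equal to 786: 1.
PR = (4 + 0.5·1)/6 × 100 = 75.0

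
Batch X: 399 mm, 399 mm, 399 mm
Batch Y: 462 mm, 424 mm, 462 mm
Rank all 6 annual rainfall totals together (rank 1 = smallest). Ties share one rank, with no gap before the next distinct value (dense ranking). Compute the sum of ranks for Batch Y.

8

Sorted (ascending): 399, 399, 399, 424, 462, 462
The 3 values of 399 share dense rank 1.
The 2 values of 462 share dense rank 3.
Remaining distinct values take the next consecutive integers.
Batch Y values → pooled ranks: 462→3, 424→2, 462→3
Rank sum = 3 + 2 + 3 = 8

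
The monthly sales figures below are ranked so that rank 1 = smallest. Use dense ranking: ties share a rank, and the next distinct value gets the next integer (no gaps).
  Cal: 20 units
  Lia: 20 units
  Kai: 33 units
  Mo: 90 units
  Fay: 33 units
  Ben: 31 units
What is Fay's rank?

3

Sorted (ascending): 20, 20, 31, 33, 33, 90
The 2 values of 20 share dense rank 1.
The 2 values of 33 share dense rank 3.
Remaining distinct values take the next consecutive integers.
Fay has value 33 units → rank 3.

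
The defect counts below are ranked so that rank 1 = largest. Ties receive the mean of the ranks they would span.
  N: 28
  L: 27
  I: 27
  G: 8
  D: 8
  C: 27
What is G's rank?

5.5

Sorted (descending): 28, 27, 27, 27, 8, 8
The 3 values of 27 occupy positions 2–4 → average rank 3.
The 2 values of 8 occupy positions 5–6 → average rank (5+6)/2 = 5.5.
G has value 8 → rank 5.5.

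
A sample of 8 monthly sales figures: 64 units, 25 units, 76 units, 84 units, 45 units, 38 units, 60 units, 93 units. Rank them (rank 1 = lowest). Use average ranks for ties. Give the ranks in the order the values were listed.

Sorted (ascending): 25, 38, 45, 60, 64, 76, 84, 93
No ties — each value takes its position as its rank.

5, 1, 6, 7, 3, 2, 4, 8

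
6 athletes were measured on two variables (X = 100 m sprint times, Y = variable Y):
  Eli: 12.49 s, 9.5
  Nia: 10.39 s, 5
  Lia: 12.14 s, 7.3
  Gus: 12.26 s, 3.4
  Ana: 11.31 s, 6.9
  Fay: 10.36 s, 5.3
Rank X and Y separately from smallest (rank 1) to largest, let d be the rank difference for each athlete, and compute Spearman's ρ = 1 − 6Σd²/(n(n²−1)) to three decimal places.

0.371

Ranks of variable 1: 6, 2, 4, 5, 3, 1
Ranks of variable 2: 6, 2, 5, 1, 4, 3
d = r₁ − r₂: 0, 0, -1, 4, -1, -2
d²: 0, 0, 1, 16, 1, 4; Σd² = 22
ρ = 1 − 6·22/(6·35) = 1 − 132/210 = 0.371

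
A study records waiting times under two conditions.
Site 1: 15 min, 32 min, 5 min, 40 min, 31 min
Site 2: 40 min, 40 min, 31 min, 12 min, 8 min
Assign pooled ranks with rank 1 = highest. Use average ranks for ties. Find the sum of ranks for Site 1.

28.5

Sorted (descending): 40, 40, 40, 32, 31, 31, 15, 12, 8, 5
The 3 values of 40 occupy positions 1–3 → average rank 2.
The 2 values of 31 occupy positions 5–6 → average rank (5+6)/2 = 5.5.
Site 1 values → pooled ranks: 15→7, 32→4, 5→10, 40→2, 31→5.5
Rank sum = 7 + 4 + 10 + 2 + 5.5 = 28.5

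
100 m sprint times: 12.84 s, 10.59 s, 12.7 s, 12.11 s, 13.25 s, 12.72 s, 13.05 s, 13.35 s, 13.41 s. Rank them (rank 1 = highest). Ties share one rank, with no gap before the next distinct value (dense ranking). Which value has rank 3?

13.25

Sorted (descending): 13.41, 13.35, 13.25, 13.05, 12.84, 12.72, 12.7, 12.11, 10.59
No ties — each value takes its position as its rank.
Rank 3 → value 13.25.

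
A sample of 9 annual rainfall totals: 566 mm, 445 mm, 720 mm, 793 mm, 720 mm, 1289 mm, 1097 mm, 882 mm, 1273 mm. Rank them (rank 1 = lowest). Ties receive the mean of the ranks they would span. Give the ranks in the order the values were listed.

Sorted (ascending): 445, 566, 720, 720, 793, 882, 1097, 1273, 1289
The 2 values of 720 occupy positions 3–4 → average rank (3+4)/2 = 3.5.

2, 1, 3.5, 5, 3.5, 9, 7, 6, 8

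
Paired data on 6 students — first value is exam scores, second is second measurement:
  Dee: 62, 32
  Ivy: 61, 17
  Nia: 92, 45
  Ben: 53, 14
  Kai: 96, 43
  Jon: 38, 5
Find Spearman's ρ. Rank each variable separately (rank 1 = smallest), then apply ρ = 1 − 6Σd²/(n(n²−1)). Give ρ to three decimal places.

0.943

Ranks of variable 1: 4, 3, 5, 2, 6, 1
Ranks of variable 2: 4, 3, 6, 2, 5, 1
d = r₁ − r₂: 0, 0, -1, 0, 1, 0
d²: 0, 0, 1, 0, 1, 0; Σd² = 2
ρ = 1 − 6·2/(6·35) = 1 − 12/210 = 0.943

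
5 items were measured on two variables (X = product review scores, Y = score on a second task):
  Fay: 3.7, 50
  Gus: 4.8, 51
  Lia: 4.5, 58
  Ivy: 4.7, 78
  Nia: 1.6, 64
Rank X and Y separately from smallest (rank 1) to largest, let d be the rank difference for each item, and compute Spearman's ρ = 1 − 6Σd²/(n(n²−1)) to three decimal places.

0.000

Ranks of variable 1: 2, 5, 3, 4, 1
Ranks of variable 2: 1, 2, 3, 5, 4
d = r₁ − r₂: 1, 3, 0, -1, -3
d²: 1, 9, 0, 1, 9; Σd² = 20
ρ = 1 − 6·20/(5·24) = 1 − 120/120 = 0.000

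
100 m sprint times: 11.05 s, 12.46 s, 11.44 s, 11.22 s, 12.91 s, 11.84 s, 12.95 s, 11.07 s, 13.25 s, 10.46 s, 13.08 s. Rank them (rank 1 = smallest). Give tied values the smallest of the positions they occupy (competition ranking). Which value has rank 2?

Sorted (ascending): 10.46, 11.05, 11.07, 11.22, 11.44, 11.84, 12.46, 12.91, 12.95, 13.08, 13.25
No ties — each value takes its position as its rank.
Rank 2 → value 11.05.

11.05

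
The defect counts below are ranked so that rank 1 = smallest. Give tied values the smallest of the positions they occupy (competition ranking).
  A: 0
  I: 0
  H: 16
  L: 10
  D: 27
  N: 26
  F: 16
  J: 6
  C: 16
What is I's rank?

Sorted (ascending): 0, 0, 6, 10, 16, 16, 16, 26, 27
The 2 values of 0 occupy positions 1–2 → each gets rank 1.
The 3 values of 16 occupy positions 5–7 → each gets rank 5.
I has value 0 → rank 1.

1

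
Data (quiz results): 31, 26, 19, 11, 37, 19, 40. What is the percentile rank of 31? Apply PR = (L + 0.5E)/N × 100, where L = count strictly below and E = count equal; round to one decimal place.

N = 7.
Strictly below 31: 4. Equal to 31: 1.
PR = (4 + 0.5·1)/7 × 100 = 64.3

64.3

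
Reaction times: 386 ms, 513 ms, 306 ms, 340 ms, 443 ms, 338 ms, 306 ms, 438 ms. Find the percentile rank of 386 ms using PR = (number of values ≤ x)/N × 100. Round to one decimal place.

62.5

N = 8.
Strictly below 386: 4. Equal to 386: 1.
PR = 5/8 × 100 = 62.5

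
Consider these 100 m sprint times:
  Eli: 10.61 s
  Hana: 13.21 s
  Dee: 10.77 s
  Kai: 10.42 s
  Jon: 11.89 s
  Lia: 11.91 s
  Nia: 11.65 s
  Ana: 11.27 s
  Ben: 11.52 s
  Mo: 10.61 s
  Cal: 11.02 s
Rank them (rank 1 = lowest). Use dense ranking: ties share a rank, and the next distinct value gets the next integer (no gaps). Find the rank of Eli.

Sorted (ascending): 10.42, 10.61, 10.61, 10.77, 11.02, 11.27, 11.52, 11.65, 11.89, 11.91, 13.21
The 2 values of 10.61 share dense rank 2.
Remaining distinct values take the next consecutive integers.
Eli has value 10.61 s → rank 2.

2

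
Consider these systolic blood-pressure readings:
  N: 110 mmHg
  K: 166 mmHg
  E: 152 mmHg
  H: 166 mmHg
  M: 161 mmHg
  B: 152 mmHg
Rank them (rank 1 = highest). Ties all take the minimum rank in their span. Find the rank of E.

4

Sorted (descending): 166, 166, 161, 152, 152, 110
The 2 values of 166 occupy positions 1–2 → each gets rank 1.
The 2 values of 152 occupy positions 4–5 → each gets rank 4.
E has value 152 mmHg → rank 4.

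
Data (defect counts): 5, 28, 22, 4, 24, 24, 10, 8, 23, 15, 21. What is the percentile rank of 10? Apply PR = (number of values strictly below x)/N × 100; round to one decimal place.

N = 11.
Strictly below 10: 3. Equal to 10: 1.
PR = 3/11 × 100 = 27.3

27.3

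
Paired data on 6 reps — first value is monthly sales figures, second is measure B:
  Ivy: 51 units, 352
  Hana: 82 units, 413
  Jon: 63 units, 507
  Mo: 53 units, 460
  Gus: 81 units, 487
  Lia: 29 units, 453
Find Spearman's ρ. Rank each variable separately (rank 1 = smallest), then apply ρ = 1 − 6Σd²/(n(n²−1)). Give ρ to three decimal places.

Ranks of variable 1: 2, 6, 4, 3, 5, 1
Ranks of variable 2: 1, 2, 6, 4, 5, 3
d = r₁ − r₂: 1, 4, -2, -1, 0, -2
d²: 1, 16, 4, 1, 0, 4; Σd² = 26
ρ = 1 − 6·26/(6·35) = 1 − 156/210 = 0.257

0.257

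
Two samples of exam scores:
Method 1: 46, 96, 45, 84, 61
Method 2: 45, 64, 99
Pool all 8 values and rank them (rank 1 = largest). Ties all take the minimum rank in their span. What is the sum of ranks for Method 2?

12

Sorted (descending): 99, 96, 84, 64, 61, 46, 45, 45
The 2 values of 45 occupy positions 7–8 → each gets rank 7.
Method 2 values → pooled ranks: 45→7, 64→4, 99→1
Rank sum = 7 + 4 + 1 = 12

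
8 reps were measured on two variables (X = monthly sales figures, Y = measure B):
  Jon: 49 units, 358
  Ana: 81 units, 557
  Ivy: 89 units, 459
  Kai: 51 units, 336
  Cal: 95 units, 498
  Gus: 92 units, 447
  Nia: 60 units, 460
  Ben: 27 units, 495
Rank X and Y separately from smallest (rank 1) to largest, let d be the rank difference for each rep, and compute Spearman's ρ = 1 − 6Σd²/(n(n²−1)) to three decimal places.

Ranks of variable 1: 2, 5, 6, 3, 8, 7, 4, 1
Ranks of variable 2: 2, 8, 4, 1, 7, 3, 5, 6
d = r₁ − r₂: 0, -3, 2, 2, 1, 4, -1, -5
d²: 0, 9, 4, 4, 1, 16, 1, 25; Σd² = 60
ρ = 1 − 6·60/(8·63) = 1 − 360/504 = 0.286

0.286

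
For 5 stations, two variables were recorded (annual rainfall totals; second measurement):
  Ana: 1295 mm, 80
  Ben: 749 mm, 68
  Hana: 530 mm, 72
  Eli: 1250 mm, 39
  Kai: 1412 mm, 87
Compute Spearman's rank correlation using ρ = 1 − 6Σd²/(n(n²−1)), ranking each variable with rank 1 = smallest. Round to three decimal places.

Ranks of variable 1: 4, 2, 1, 3, 5
Ranks of variable 2: 4, 2, 3, 1, 5
d = r₁ − r₂: 0, 0, -2, 2, 0
d²: 0, 0, 4, 4, 0; Σd² = 8
ρ = 1 − 6·8/(5·24) = 1 − 48/120 = 0.600

0.600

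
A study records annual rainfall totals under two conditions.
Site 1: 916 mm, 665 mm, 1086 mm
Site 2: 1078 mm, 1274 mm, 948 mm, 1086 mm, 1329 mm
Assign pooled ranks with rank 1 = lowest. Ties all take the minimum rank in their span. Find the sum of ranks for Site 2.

27

Sorted (ascending): 665, 916, 948, 1078, 1086, 1086, 1274, 1329
The 2 values of 1086 occupy positions 5–6 → each gets rank 5.
Site 2 values → pooled ranks: 1078→4, 1274→7, 948→3, 1086→5, 1329→8
Rank sum = 4 + 7 + 3 + 5 + 8 = 27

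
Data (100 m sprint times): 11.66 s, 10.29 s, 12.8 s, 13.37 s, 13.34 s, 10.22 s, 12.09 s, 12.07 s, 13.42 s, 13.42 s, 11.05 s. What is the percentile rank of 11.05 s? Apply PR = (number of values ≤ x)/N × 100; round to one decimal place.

27.3

N = 11.
Strictly below 11.05: 2. Equal to 11.05: 1.
PR = 3/11 × 100 = 27.3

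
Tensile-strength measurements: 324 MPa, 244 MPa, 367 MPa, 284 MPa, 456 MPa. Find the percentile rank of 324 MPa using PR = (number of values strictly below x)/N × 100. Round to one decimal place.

N = 5.
Strictly below 324: 2. Equal to 324: 1.
PR = 2/5 × 100 = 40.0

40.0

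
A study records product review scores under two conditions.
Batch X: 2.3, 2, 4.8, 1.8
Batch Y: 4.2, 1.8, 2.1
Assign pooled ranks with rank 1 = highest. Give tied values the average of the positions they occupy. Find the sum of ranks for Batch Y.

12.5

Sorted (descending): 4.8, 4.2, 2.3, 2.1, 2, 1.8, 1.8
The 2 values of 1.8 occupy positions 6–7 → average rank (6+7)/2 = 6.5.
Batch Y values → pooled ranks: 4.2→2, 1.8→6.5, 2.1→4
Rank sum = 2 + 6.5 + 4 = 12.5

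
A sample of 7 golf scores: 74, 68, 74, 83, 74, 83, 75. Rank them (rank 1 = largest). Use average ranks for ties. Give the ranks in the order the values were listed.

5, 7, 5, 1.5, 5, 1.5, 3

Sorted (descending): 83, 83, 75, 74, 74, 74, 68
The 2 values of 83 occupy positions 1–2 → average rank (1+2)/2 = 1.5.
The 3 values of 74 occupy positions 4–6 → average rank 5.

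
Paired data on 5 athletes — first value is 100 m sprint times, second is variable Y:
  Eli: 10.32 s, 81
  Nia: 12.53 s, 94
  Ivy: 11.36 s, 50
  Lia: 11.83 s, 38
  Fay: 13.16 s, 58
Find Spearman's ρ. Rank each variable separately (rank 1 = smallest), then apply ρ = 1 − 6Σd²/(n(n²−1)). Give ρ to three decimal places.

Ranks of variable 1: 1, 4, 2, 3, 5
Ranks of variable 2: 4, 5, 2, 1, 3
d = r₁ − r₂: -3, -1, 0, 2, 2
d²: 9, 1, 0, 4, 4; Σd² = 18
ρ = 1 − 6·18/(5·24) = 1 − 108/120 = 0.100

0.100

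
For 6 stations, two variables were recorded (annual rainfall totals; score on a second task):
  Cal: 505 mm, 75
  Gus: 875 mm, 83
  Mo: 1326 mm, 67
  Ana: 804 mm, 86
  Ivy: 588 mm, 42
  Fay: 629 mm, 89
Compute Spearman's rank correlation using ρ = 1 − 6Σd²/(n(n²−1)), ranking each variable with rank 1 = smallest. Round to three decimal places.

0.086

Ranks of variable 1: 1, 5, 6, 4, 2, 3
Ranks of variable 2: 3, 4, 2, 5, 1, 6
d = r₁ − r₂: -2, 1, 4, -1, 1, -3
d²: 4, 1, 16, 1, 1, 9; Σd² = 32
ρ = 1 − 6·32/(6·35) = 1 − 192/210 = 0.086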